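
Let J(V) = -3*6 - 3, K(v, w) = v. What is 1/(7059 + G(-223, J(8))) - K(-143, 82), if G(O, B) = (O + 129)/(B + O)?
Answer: 123158157/861245 ≈ 143.00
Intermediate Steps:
J(V) = -21 (J(V) = -18 - 3 = -21)
G(O, B) = (129 + O)/(B + O)
1/(7059 + G(-223, J(8))) - K(-143, 82) = 1/(7059 + (129 - 223)/(-21 - 223)) - 1*(-143) = 1/(7059 - 94/(-244)) + 143 = 1/(7059 - 1/244*(-94)) + 143 = 1/(7059 + 47/122) + 143 = 1/(861245/122) + 143 = 122/861245 + 143 = 123158157/861245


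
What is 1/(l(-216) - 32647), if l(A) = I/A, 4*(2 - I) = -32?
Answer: -108/3525881 ≈ -3.0631e-5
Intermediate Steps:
I = 10 (I = 2 - ¼*(-32) = 2 + 8 = 10)
l(A) = 10/A
1/(l(-216) - 32647) = 1/(10/(-216) - 32647) = 1/(10*(-1/216) - 32647) = 1/(-5/108 - 32647) = 1/(-3525881/108) = -108/3525881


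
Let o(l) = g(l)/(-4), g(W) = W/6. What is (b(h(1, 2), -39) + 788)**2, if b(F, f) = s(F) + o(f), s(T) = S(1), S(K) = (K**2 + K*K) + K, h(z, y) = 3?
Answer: 40208281/64 ≈ 6.2825e+5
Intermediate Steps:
g(W) = W/6 (g(W) = W*(1/6) = W/6)
o(l) = -l/24 (o(l) = (l/6)/(-4) = (l/6)*(-1/4) = -l/24)
S(K) = K + 2*K**2 (S(K) = (K**2 + K**2) + K = 2*K**2 + K = K + 2*K**2)
s(T) = 3 (s(T) = 1*(1 + 2*1) = 1*(1 + 2) = 1*3 = 3)
b(F, f) = 3 - f/24
(b(h(1, 2), -39) + 788)**2 = ((3 - 1/24*(-39)) + 788)**2 = ((3 + 13/8) + 788)**2 = (37/8 + 788)**2 = (6341/8)**2 = 40208281/64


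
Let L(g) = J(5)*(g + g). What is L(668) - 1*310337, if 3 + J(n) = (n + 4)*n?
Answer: -254225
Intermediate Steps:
J(n) = -3 + n*(4 + n) (J(n) = -3 + (n + 4)*n = -3 + (4 + n)*n = -3 + n*(4 + n))
L(g) = 84*g (L(g) = (-3 + 5² + 4*5)*(g + g) = (-3 + 25 + 20)*(2*g) = 42*(2*g) = 84*g)
L(668) - 1*310337 = 84*668 - 1*310337 = 56112 - 310337 = -254225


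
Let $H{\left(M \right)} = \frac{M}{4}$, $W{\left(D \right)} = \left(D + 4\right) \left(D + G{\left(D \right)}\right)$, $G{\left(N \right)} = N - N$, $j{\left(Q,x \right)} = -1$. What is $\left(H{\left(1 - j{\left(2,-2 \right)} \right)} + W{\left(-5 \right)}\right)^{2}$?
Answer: $\frac{121}{4} \approx 30.25$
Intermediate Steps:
$G{\left(N \right)} = 0$
$W{\left(D \right)} = D \left(4 + D\right)$ ($W{\left(D \right)} = \left(D + 4\right) \left(D + 0\right) = \left(4 + D\right) D = D \left(4 + D\right)$)
$H{\left(M \right)} = \frac{M}{4}$ ($H{\left(M \right)} = M \frac{1}{4} = \frac{M}{4}$)
$\left(H{\left(1 - j{\left(2,-2 \right)} \right)} + W{\left(-5 \right)}\right)^{2} = \left(\frac{1 - -1}{4} - 5 \left(4 - 5\right)\right)^{2} = \left(\frac{1 + 1}{4} - -5\right)^{2} = \left(\frac{1}{4} \cdot 2 + 5\right)^{2} = \left(\frac{1}{2} + 5\right)^{2} = \left(\frac{11}{2}\right)^{2} = \frac{121}{4}$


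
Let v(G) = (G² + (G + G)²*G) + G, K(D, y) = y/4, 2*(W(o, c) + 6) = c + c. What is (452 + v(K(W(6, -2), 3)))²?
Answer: 207025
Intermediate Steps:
W(o, c) = -6 + c (W(o, c) = -6 + (c + c)/2 = -6 + (2*c)/2 = -6 + c)
K(D, y) = y/4 (K(D, y) = y*(¼) = y/4)
v(G) = G + G² + 4*G³ (v(G) = (G² + (2*G)²*G) + G = (G² + (4*G²)*G) + G = (G² + 4*G³) + G = G + G² + 4*G³)
(452 + v(K(W(6, -2), 3)))² = (452 + ((¼)*3)*(1 + (¼)*3 + 4*((¼)*3)²))² = (452 + 3*(1 + ¾ + 4*(¾)²)/4)² = (452 + 3*(1 + ¾ + 4*(9/16))/4)² = (452 + 3*(1 + ¾ + 9/4)/4)² = (452 + (¾)*4)² = (452 + 3)² = 455² = 207025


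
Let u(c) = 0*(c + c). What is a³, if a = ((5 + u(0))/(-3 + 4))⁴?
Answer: 244140625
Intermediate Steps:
u(c) = 0 (u(c) = 0*(2*c) = 0)
a = 625 (a = ((5 + 0)/(-3 + 4))⁴ = (5/1)⁴ = (5*1)⁴ = 5⁴ = 625)
a³ = 625³ = 244140625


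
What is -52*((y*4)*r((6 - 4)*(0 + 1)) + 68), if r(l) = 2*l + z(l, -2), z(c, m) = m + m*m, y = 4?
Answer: -8528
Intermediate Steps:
z(c, m) = m + m²
r(l) = 2 + 2*l (r(l) = 2*l - 2*(1 - 2) = 2*l - 2*(-1) = 2*l + 2 = 2 + 2*l)
-52*((y*4)*r((6 - 4)*(0 + 1)) + 68) = -52*((4*4)*(2 + 2*((6 - 4)*(0 + 1))) + 68) = -52*(16*(2 + 2*(2*1)) + 68) = -52*(16*(2 + 2*2) + 68) = -52*(16*(2 + 4) + 68) = -52*(16*6 + 68) = -52*(96 + 68) = -52*164 = -8528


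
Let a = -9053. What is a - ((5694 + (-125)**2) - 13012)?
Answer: -17360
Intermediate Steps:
a - ((5694 + (-125)**2) - 13012) = -9053 - ((5694 + (-125)**2) - 13012) = -9053 - ((5694 + 15625) - 13012) = -9053 - (21319 - 13012) = -9053 - 1*8307 = -9053 - 8307 = -17360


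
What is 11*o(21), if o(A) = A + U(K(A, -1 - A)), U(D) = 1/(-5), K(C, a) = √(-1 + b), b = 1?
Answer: 1144/5 ≈ 228.80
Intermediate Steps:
K(C, a) = 0 (K(C, a) = √(-1 + 1) = √0 = 0)
U(D) = -⅕
o(A) = -⅕ + A (o(A) = A - ⅕ = -⅕ + A)
11*o(21) = 11*(-⅕ + 21) = 11*(104/5) = 1144/5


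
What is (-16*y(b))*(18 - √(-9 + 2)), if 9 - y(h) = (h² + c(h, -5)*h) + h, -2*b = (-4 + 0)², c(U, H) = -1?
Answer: 15840 - 880*I*√7 ≈ 15840.0 - 2328.3*I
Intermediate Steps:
b = -8 (b = -(-4 + 0)²/2 = -½*(-4)² = -½*16 = -8)
y(h) = 9 - h² (y(h) = 9 - ((h² - h) + h) = 9 - h²)
(-16*y(b))*(18 - √(-9 + 2)) = (-16*(9 - 1*(-8)²))*(18 - √(-9 + 2)) = (-16*(9 - 1*64))*(18 - √(-7)) = (-16*(9 - 64))*(18 - I*√7) = (-16*(-55))*(18 - I*√7) = 880*(18 - I*√7) = 15840 - 880*I*√7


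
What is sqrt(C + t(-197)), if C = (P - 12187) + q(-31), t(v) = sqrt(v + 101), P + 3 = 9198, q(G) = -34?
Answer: sqrt(-3026 + 4*I*sqrt(6)) ≈ 0.08906 + 55.009*I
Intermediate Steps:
P = 9195 (P = -3 + 9198 = 9195)
t(v) = sqrt(101 + v)
C = -3026 (C = (9195 - 12187) - 34 = -2992 - 34 = -3026)
sqrt(C + t(-197)) = sqrt(-3026 + sqrt(101 - 197)) = sqrt(-3026 + sqrt(-96)) = sqrt(-3026 + 4*I*sqrt(6))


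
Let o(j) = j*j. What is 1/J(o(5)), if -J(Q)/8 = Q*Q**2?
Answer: -1/125000 ≈ -8.0000e-6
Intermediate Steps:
o(j) = j**2
J(Q) = -8*Q**3 (J(Q) = -8*Q*Q**2 = -8*Q**3)
1/J(o(5)) = 1/(-8*(5**2)**3) = 1/(-8*25**3) = 1/(-8*15625) = 1/(-125000) = -1/125000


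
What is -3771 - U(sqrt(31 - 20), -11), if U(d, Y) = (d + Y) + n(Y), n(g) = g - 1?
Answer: -3748 - sqrt(11) ≈ -3751.3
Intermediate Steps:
n(g) = -1 + g
U(d, Y) = -1 + d + 2*Y (U(d, Y) = (d + Y) + (-1 + Y) = (Y + d) + (-1 + Y) = -1 + d + 2*Y)
-3771 - U(sqrt(31 - 20), -11) = -3771 - (-1 + sqrt(31 - 20) + 2*(-11)) = -3771 - (-1 + sqrt(11) - 22) = -3771 - (-23 + sqrt(11)) = -3771 + (23 - sqrt(11)) = -3748 - sqrt(11)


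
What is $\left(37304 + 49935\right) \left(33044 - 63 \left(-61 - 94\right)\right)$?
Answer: $3734614351$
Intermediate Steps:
$\left(37304 + 49935\right) \left(33044 - 63 \left(-61 - 94\right)\right) = 87239 \left(33044 - -9765\right) = 87239 \left(33044 + 9765\right) = 87239 \cdot 42809 = 3734614351$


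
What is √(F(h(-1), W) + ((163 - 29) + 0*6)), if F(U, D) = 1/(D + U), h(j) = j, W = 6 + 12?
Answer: √38743/17 ≈ 11.578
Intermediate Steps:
W = 18
√(F(h(-1), W) + ((163 - 29) + 0*6)) = √(1/(18 - 1) + ((163 - 29) + 0*6)) = √(1/17 + (134 + 0)) = √(1/17 + 134) = √(2279/17) = √38743/17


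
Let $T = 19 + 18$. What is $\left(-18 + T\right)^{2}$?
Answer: $361$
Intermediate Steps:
$T = 37$
$\left(-18 + T\right)^{2} = \left(-18 + 37\right)^{2} = 19^{2} = 361$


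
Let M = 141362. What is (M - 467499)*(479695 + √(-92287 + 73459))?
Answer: -156446288215 - 1956822*I*√523 ≈ -1.5645e+11 - 4.4751e+7*I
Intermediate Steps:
(M - 467499)*(479695 + √(-92287 + 73459)) = (141362 - 467499)*(479695 + √(-92287 + 73459)) = -326137*(479695 + √(-18828)) = -326137*(479695 + 6*I*√523) = -156446288215 - 1956822*I*√523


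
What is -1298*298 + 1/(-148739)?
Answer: -57532840157/148739 ≈ -3.8680e+5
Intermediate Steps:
-1298*298 + 1/(-148739) = -386804 - 1/148739 = -57532840157/148739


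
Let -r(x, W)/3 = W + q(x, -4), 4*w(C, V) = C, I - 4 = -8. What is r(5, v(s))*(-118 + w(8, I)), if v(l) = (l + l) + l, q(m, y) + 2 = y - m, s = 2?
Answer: -1740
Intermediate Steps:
I = -4 (I = 4 - 8 = -4)
q(m, y) = -2 + y - m (q(m, y) = -2 + (y - m) = -2 + y - m)
w(C, V) = C/4
v(l) = 3*l (v(l) = 2*l + l = 3*l)
r(x, W) = 18 - 3*W + 3*x (r(x, W) = -3*(W + (-2 - 4 - x)) = -3*(W + (-6 - x)) = -3*(-6 + W - x) = 18 - 3*W + 3*x)
r(5, v(s))*(-118 + w(8, I)) = (18 - 9*2 + 3*5)*(-118 + (1/4)*8) = (18 - 3*6 + 15)*(-118 + 2) = (18 - 18 + 15)*(-116) = 15*(-116) = -1740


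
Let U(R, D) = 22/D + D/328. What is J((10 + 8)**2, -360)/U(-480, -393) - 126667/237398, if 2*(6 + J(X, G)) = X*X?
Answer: -1057308175621/25265930 ≈ -41847.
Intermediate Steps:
U(R, D) = 22/D + D/328 (U(R, D) = 22/D + D*(1/328) = 22/D + D/328)
J(X, G) = -6 + X**2/2 (J(X, G) = -6 + (X*X)/2 = -6 + X**2/2)
J((10 + 8)**2, -360)/U(-480, -393) - 126667/237398 = (-6 + ((10 + 8)**2)**2/2)/(22/(-393) + (1/328)*(-393)) - 126667/237398 = (-6 + (18**2)**2/2)/(22*(-1/393) - 393/328) - 126667*1/237398 = (-6 + (1/2)*324**2)/(-22/393 - 393/328) - 126667/237398 = (-6 + (1/2)*104976)/(-161665/128904) - 126667/237398 = (-6 + 52488)*(-128904/161665) - 126667/237398 = 52482*(-128904/161665) - 126667/237398 = -6765139728/161665 - 126667/237398 = -1057308175621/25265930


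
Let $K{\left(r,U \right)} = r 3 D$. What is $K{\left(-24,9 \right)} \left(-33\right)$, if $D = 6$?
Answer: $14256$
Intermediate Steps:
$K{\left(r,U \right)} = 18 r$ ($K{\left(r,U \right)} = r 3 \cdot 6 = 3 r 6 = 18 r$)
$K{\left(-24,9 \right)} \left(-33\right) = 18 \left(-24\right) \left(-33\right) = \left(-432\right) \left(-33\right) = 14256$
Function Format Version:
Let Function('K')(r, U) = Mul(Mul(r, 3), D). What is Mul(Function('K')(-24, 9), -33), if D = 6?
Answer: 14256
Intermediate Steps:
Function('K')(r, U) = Mul(18, r) (Function('K')(r, U) = Mul(Mul(r, 3), 6) = Mul(Mul(3, r), 6) = Mul(18, r))
Mul(Function('K')(-24, 9), -33) = Mul(Mul(18, -24), -33) = Mul(-432, -33) = 14256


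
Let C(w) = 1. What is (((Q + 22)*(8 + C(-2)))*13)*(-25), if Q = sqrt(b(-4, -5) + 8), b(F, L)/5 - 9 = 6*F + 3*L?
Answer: -64350 - 2925*I*sqrt(142) ≈ -64350.0 - 34855.0*I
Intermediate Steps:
b(F, L) = 45 + 15*L + 30*F (b(F, L) = 45 + 5*(6*F + 3*L) = 45 + 5*(3*L + 6*F) = 45 + (15*L + 30*F) = 45 + 15*L + 30*F)
Q = I*sqrt(142) (Q = sqrt((45 + 15*(-5) + 30*(-4)) + 8) = sqrt((45 - 75 - 120) + 8) = sqrt(-150 + 8) = sqrt(-142) = I*sqrt(142) ≈ 11.916*I)
(((Q + 22)*(8 + C(-2)))*13)*(-25) = (((I*sqrt(142) + 22)*(8 + 1))*13)*(-25) = (((22 + I*sqrt(142))*9)*13)*(-25) = ((198 + 9*I*sqrt(142))*13)*(-25) = (2574 + 117*I*sqrt(142))*(-25) = -64350 - 2925*I*sqrt(142)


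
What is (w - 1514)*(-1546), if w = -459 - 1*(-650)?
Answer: 2045358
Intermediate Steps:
w = 191 (w = -459 + 650 = 191)
(w - 1514)*(-1546) = (191 - 1514)*(-1546) = -1323*(-1546) = 2045358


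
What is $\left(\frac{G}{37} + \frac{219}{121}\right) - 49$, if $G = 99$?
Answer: $- \frac{199291}{4477} \approx -44.514$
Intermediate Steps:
$\left(\frac{G}{37} + \frac{219}{121}\right) - 49 = \left(\frac{99}{37} + \frac{219}{121}\right) - 49 = \frac{20082}{4477} - 49 = - \frac{199291}{4477}$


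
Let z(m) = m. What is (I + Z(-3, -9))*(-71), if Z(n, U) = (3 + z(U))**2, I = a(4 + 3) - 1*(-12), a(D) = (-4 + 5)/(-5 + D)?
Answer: -6887/2 ≈ -3443.5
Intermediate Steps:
a(D) = 1/(-5 + D)
I = 25/2 (I = 1/(-5 + (4 + 3)) - 1*(-12) = 1/(-5 + 7) + 12 = 1/2 + 12 = 25/2 ≈ 12.500)
Z(n, U) = (3 + U)**2
(I + Z(-3, -9))*(-71) = (25/2 + (3 - 9)**2)*(-71) = (25/2 + (-6)**2)*(-71) = (25/2 + 36)*(-71) = (97/2)*(-71) = -6887/2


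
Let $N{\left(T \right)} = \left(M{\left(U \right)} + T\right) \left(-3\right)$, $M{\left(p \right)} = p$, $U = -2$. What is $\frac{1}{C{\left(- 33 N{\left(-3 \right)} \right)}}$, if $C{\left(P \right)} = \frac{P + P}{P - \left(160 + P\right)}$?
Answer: $\frac{16}{99} \approx 0.16162$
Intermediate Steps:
$N{\left(T \right)} = 6 - 3 T$ ($N{\left(T \right)} = \left(-2 + T\right) \left(-3\right) = 6 - 3 T$)
$C{\left(P \right)} = - \frac{P}{80}$ ($C{\left(P \right)} = \frac{2 P}{-160} = 2 P \left(- \frac{1}{160}\right) = - \frac{P}{80}$)
$\frac{1}{C{\left(- 33 N{\left(-3 \right)} \right)}} = \frac{1}{\left(- \frac{1}{80}\right) \left(- 33 \left(6 - -9\right)\right)} = \frac{1}{\left(- \frac{1}{80}\right) \left(- 33 \left(6 + 9\right)\right)} = \frac{1}{\left(- \frac{1}{80}\right) \left(\left(-33\right) 15\right)} = \frac{1}{\left(- \frac{1}{80}\right) \left(-495\right)} = \frac{1}{\frac{99}{16}} = \frac{16}{99}$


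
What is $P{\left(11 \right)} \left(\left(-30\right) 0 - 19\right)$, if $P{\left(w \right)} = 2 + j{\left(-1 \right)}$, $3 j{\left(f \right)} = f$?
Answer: $- \frac{95}{3} \approx -31.667$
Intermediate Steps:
$j{\left(f \right)} = \frac{f}{3}$
$P{\left(w \right)} = \frac{5}{3}$ ($P{\left(w \right)} = 2 + \frac{1}{3} \left(-1\right) = 2 - \frac{1}{3} = \frac{5}{3}$)
$P{\left(11 \right)} \left(\left(-30\right) 0 - 19\right) = \frac{5 \left(\left(-30\right) 0 - 19\right)}{3} = \frac{5 \left(0 - 19\right)}{3} = \frac{5}{3} \left(-19\right) = - \frac{95}{3}$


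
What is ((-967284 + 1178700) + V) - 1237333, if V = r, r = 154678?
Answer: -871239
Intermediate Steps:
V = 154678
((-967284 + 1178700) + V) - 1237333 = ((-967284 + 1178700) + 154678) - 1237333 = (211416 + 154678) - 1237333 = 366094 - 1237333 = -871239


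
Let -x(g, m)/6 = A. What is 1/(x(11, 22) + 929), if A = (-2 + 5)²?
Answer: 1/875 ≈ 0.0011429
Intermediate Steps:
A = 9 (A = 3² = 9)
x(g, m) = -54 (x(g, m) = -6*9 = -54)
1/(x(11, 22) + 929) = 1/(-54 + 929) = 1/875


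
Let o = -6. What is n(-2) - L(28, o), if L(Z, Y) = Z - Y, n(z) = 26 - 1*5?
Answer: -13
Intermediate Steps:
n(z) = 21 (n(z) = 26 - 5 = 21)
n(-2) - L(28, o) = 21 - (28 - 1*(-6)) = 21 - (28 + 6) = 21 - 1*34 = 21 - 34 = -13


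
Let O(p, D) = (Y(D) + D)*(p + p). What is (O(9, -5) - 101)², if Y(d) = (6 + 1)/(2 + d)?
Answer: 54289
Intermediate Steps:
Y(d) = 7/(2 + d)
O(p, D) = 2*p*(D + 7/(2 + D)) (O(p, D) = (7/(2 + D) + D)*(p + p) = (D + 7/(2 + D))*(2*p) = 2*p*(D + 7/(2 + D)))
(O(9, -5) - 101)² = (2*9*(7 - 5*(2 - 5))/(2 - 5) - 101)² = (2*9*(7 - 5*(-3))/(-3) - 101)² = (2*9*(-⅓)*(7 + 15) - 101)² = (2*9*(-⅓)*22 - 101)² = (-132 - 101)² = (-233)² = 54289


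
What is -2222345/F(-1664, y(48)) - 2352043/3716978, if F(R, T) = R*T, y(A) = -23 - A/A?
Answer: -4177169331329/74220616704 ≈ -56.280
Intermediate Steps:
y(A) = -24 (y(A) = -23 - 1*1 = -23 - 1 = -24)
-2222345/F(-1664, y(48)) - 2352043/3716978 = -2222345/((-1664*(-24))) - 2352043/3716978 = -2222345/39936 - 2352043*1/3716978 = -2222345*1/39936 - 2352043/3716978 = -2222345/39936 - 2352043/3716978 = -4177169331329/74220616704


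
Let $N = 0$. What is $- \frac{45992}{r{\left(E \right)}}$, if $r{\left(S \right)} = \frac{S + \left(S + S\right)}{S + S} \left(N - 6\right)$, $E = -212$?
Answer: $\frac{45992}{9} \approx 5110.2$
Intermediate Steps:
$r{\left(S \right)} = -9$ ($r{\left(S \right)} = \frac{S + \left(S + S\right)}{S + S} \left(0 - 6\right) = \frac{S + 2 S}{2 S} \left(-6\right) = 3 S \frac{1}{2 S} \left(-6\right) = \frac{3}{2} \left(-6\right) = -9$)
$- \frac{45992}{r{\left(E \right)}} = - \frac{45992}{-9} = \left(-45992\right) \left(- \frac{1}{9}\right) = \frac{45992}{9}$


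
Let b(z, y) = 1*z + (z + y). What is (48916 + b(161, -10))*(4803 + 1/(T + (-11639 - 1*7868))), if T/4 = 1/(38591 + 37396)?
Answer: 350472991405707984/1482278405 ≈ 2.3644e+8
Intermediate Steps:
T = 4/75987 (T = 4/(38591 + 37396) = 4/75987 ≈ 5.2641e-5)
b(z, y) = y + 2*z (b(z, y) = z + (y + z) = y + 2*z)
(48916 + b(161, -10))*(4803 + 1/(T + (-11639 - 1*7868))) = (48916 + (-10 + 2*161))*(4803 + 1/(4/75987 + (-11639 - 1*7868))) = (48916 + (-10 + 322))*(4803 + 1/(4/75987 + (-11639 - 7868))) = (48916 + 312)*(4803 + 1/(4/75987 - 19507)) = 49228*(4803 + 1/(-1482278405/75987)) = 49228*(4803 - 75987/1482278405) = 49228*(7119383103228/1482278405) = 350472991405707984/1482278405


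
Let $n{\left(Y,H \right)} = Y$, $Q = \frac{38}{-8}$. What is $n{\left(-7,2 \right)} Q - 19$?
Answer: $\frac{57}{4} \approx 14.25$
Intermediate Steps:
$Q = - \frac{19}{4}$ ($Q = 38 \left(- \frac{1}{8}\right) = - \frac{19}{4} \approx -4.75$)
$n{\left(-7,2 \right)} Q - 19 = \left(-7\right) \left(- \frac{19}{4}\right) - 19 = \frac{133}{4} - 19 = \frac{57}{4}$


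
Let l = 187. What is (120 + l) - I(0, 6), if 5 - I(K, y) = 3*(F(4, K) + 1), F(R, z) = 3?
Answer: 314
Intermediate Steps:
I(K, y) = -7 (I(K, y) = 5 - 3*(3 + 1) = 5 - 3*4 = 5 - 1*12 = 5 - 12 = -7)
(120 + l) - I(0, 6) = (120 + 187) - 1*(-7) = 307 + 7 = 314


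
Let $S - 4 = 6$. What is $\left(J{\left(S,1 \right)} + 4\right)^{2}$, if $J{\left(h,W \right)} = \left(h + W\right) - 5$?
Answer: $100$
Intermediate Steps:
$S = 10$ ($S = 4 + 6 = 10$)
$J{\left(h,W \right)} = -5 + W + h$ ($J{\left(h,W \right)} = \left(W + h\right) - 5 = -5 + W + h$)
$\left(J{\left(S,1 \right)} + 4\right)^{2} = \left(\left(-5 + 1 + 10\right) + 4\right)^{2} = \left(6 + 4\right)^{2} = 10^{2} = 100$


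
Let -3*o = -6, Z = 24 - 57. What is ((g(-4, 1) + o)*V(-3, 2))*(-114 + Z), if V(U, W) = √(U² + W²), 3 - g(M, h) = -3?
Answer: -1176*√13 ≈ -4240.1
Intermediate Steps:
Z = -33
g(M, h) = 6 (g(M, h) = 3 - 1*(-3) = 3 + 3 = 6)
o = 2 (o = -⅓*(-6) = 2)
((g(-4, 1) + o)*V(-3, 2))*(-114 + Z) = ((6 + 2)*√((-3)² + 2²))*(-114 - 33) = (8*√(9 + 4))*(-147) = (8*√13)*(-147) = -1176*√13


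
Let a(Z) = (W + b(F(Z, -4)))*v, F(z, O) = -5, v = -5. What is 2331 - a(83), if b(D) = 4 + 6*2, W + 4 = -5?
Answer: 2366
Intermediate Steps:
W = -9 (W = -4 - 5 = -9)
b(D) = 16 (b(D) = 4 + 12 = 16)
a(Z) = -35 (a(Z) = (-9 + 16)*(-5) = 7*(-5) = -35)
2331 - a(83) = 2331 - 1*(-35) = 2331 + 35 = 2366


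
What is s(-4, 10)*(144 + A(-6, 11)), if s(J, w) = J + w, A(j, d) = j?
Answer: 828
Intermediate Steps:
s(-4, 10)*(144 + A(-6, 11)) = (-4 + 10)*(144 - 6) = 6*138 = 828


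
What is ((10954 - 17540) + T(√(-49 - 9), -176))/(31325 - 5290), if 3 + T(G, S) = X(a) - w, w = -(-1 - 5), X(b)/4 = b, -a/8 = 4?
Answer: -6723/26035 ≈ -0.25823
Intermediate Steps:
a = -32 (a = -8*4 = -32)
X(b) = 4*b
w = 6 (w = -1*(-6) = 6)
T(G, S) = -137 (T(G, S) = -3 + (4*(-32) - 1*6) = -3 + (-128 - 6) = -3 - 134 = -137)
((10954 - 17540) + T(√(-49 - 9), -176))/(31325 - 5290) = ((10954 - 17540) - 137)/(31325 - 5290) = (-6586 - 137)/26035 = -6723*1/26035 = -6723/26035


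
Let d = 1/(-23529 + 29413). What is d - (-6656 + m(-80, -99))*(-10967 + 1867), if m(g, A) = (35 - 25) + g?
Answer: -360139634399/5884 ≈ -6.1207e+7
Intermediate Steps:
m(g, A) = 10 + g
d = 1/5884 ≈ 0.00016995
d - (-6656 + m(-80, -99))*(-10967 + 1867) = 1/5884 - (-6656 + (10 - 80))*(-10967 + 1867) = 1/5884 - (-6656 - 70)*(-9100) = 1/5884 - (-6726)*(-9100) = 1/5884 - 1*61206600 = 1/5884 - 61206600 = -360139634399/5884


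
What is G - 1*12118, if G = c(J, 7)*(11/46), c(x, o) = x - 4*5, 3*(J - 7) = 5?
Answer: -836329/69 ≈ -12121.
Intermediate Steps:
J = 26/3 (J = 7 + (1/3)*5 = 7 + 5/3 = 26/3 ≈ 8.6667)
c(x, o) = -20 + x (c(x, o) = x - 20 = -20 + x)
G = -187/69 (G = (-20 + 26/3)*(11/46) = -374/(3*46) = -34/3*11/46 = -187/69 ≈ -2.7101)
G - 1*12118 = -187/69 - 1*12118 = -187/69 - 12118 = -836329/69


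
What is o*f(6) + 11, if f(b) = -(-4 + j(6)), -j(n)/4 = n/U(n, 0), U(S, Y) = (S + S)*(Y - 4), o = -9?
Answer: -41/2 ≈ -20.500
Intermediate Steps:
U(S, Y) = 2*S*(-4 + Y) (U(S, Y) = (2*S)*(-4 + Y) = 2*S*(-4 + Y))
j(n) = ½ (j(n) = -4*n/(2*n*(-4 + 0)) = -4*n/(2*n*(-4)) = -4*n/((-8*n)) = -4*n*(-1/(8*n)) = -4*(-⅛) = ½)
f(b) = 7/2 (f(b) = -(-4 + ½) = -1*(-7/2) = 7/2)
o*f(6) + 11 = -9*7/2 + 11 = -63/2 + 11 = -41/2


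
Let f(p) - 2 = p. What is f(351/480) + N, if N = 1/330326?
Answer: 72176311/26426080 ≈ 2.7313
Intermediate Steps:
N = 1/330326 ≈ 3.0273e-6
f(p) = 2 + p
f(351/480) + N = (2 + 351/480) + 1/330326 = (2 + 351*(1/480)) + 1/330326 = (2 + 117/160) + 1/330326 = 437/160 + 1/330326 = 72176311/26426080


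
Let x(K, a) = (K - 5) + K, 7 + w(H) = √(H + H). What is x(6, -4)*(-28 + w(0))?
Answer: -245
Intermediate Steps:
w(H) = -7 + √2*√H (w(H) = -7 + √(H + H) = -7 + √(2*H) = -7 + √2*√H)
x(K, a) = -5 + 2*K (x(K, a) = (-5 + K) + K = -5 + 2*K)
x(6, -4)*(-28 + w(0)) = (-5 + 2*6)*(-28 + (-7 + √2*√0)) = (-5 + 12)*(-28 + (-7 + √2*0)) = 7*(-28 + (-7 + 0)) = 7*(-28 - 7) = 7*(-35) = -245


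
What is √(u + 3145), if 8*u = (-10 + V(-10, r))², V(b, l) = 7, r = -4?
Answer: √50338/4 ≈ 56.090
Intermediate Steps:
u = 9/8 (u = (-10 + 7)²/8 = (⅛)*(-3)² = (⅛)*9 = 9/8 ≈ 1.1250)
√(u + 3145) = √(9/8 + 3145) = √(25169/8) = √50338/4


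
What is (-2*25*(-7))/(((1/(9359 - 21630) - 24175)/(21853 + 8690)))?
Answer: -65588801775/148325713 ≈ -442.19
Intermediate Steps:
(-2*25*(-7))/(((1/(9359 - 21630) - 24175)/(21853 + 8690))) = (-50*(-7))/(((1/(-12271) - 24175)/30543)) = 350/(((-1/12271 - 24175)*(1/30543))) = 350/((-296651426/12271*1/30543)) = 350/(-296651426/374793153) = 350*(-374793153/296651426) = -65588801775/148325713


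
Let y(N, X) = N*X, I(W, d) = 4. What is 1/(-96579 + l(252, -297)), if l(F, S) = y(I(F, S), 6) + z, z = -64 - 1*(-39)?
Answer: -1/96580 ≈ -1.0354e-5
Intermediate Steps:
z = -25 (z = -64 + 39 = -25)
l(F, S) = -1 (l(F, S) = 4*6 - 25 = 24 - 25 = -1)
1/(-96579 + l(252, -297)) = 1/(-96579 - 1) = 1/(-96580) = -1/96580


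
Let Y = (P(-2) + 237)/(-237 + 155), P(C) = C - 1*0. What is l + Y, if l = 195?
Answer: 15755/82 ≈ 192.13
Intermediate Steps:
P(C) = C (P(C) = C + 0 = C)
Y = -235/82 (Y = (-2 + 237)/(-237 + 155) = 235/(-82) = 235*(-1/82) = -235/82 ≈ -2.8659)
l + Y = 195 - 235/82 = 15755/82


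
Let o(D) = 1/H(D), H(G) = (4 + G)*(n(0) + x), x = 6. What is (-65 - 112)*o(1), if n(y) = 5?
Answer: -177/55 ≈ -3.2182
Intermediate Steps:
H(G) = 44 + 11*G (H(G) = (4 + G)*(5 + 6) = (4 + G)*11 = 44 + 11*G)
o(D) = 1/(44 + 11*D)
(-65 - 112)*o(1) = (-65 - 112)*(1/(11*(4 + 1))) = -177/(11*5) = -177*1/55 = -177/55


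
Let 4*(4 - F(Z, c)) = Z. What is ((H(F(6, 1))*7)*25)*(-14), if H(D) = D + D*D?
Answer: -42875/2 ≈ -21438.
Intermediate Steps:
F(Z, c) = 4 - Z/4
H(D) = D + D**2
((H(F(6, 1))*7)*25)*(-14) = ((((4 - 1/4*6)*(1 + (4 - 1/4*6)))*7)*25)*(-14) = ((((4 - 3/2)*(1 + (4 - 3/2)))*7)*25)*(-14) = (((5*(1 + 5/2)/2)*7)*25)*(-14) = ((((5/2)*(7/2))*7)*25)*(-14) = (((35/4)*7)*25)*(-14) = ((245/4)*25)*(-14) = (6125/4)*(-14) = -42875/2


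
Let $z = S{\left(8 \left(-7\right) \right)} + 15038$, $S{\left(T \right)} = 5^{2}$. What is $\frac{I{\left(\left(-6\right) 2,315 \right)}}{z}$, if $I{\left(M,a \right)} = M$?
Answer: $- \frac{4}{5021} \approx -0.00079665$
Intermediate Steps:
$S{\left(T \right)} = 25$
$z = 15063$ ($z = 25 + 15038 = 15063$)
$\frac{I{\left(\left(-6\right) 2,315 \right)}}{z} = \frac{\left(-6\right) 2}{15063} = \left(-12\right) \frac{1}{15063} = - \frac{4}{5021}$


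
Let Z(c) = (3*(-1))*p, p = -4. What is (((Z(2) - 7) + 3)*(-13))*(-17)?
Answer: 1768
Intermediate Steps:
Z(c) = 12 (Z(c) = (3*(-1))*(-4) = -3*(-4) = 12)
(((Z(2) - 7) + 3)*(-13))*(-17) = (((12 - 7) + 3)*(-13))*(-17) = ((5 + 3)*(-13))*(-17) = (8*(-13))*(-17) = -104*(-17) = 1768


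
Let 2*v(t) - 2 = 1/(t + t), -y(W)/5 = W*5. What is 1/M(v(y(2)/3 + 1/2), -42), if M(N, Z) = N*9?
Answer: 194/1719 ≈ 0.11286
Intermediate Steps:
y(W) = -25*W (y(W) = -5*W*5 = -25*W)
v(t) = 1 + 1/(4*t) (v(t) = 1 + 1/(2*(t + t)) = 1 + 1/(2*((2*t))) = 1 + (1/(2*t))/2 = 1 + 1/(4*t))
M(N, Z) = 9*N
1/M(v(y(2)/3 + 1/2), -42) = 1/(9*((¼ + (-25*2/3 + 1/2))/(-25*2/3 + 1/2))) = 1/(9*((¼ + (-50*⅓ + 1*(½)))/(-50*⅓ + 1*(½)))) = 1/(9*((¼ + (-50/3 + ½))/(-50/3 + ½))) = 1/(9*((¼ - 97/6)/(-97/6))) = 1/(9*(-6/97*(-191/12))) = 1/(9*(191/194)) = 1/(1719/194) = 194/1719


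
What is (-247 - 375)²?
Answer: 386884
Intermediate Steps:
(-247 - 375)² = (-622)² = 386884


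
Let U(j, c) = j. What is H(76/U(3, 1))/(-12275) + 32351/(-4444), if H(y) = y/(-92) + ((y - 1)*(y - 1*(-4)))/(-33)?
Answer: -22413085663/3079601100 ≈ -7.2779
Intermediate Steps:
H(y) = -y/92 - (-1 + y)*(4 + y)/33 (H(y) = y*(-1/92) + ((-1 + y)*(y + 4))*(-1/33) = -y/92 + ((-1 + y)*(4 + y))*(-1/33) = -y/92 - (-1 + y)*(4 + y)/33)
H(76/U(3, 1))/(-12275) + 32351/(-4444) = (4/33 - 1957/(253*3) - (76/3)**2/33)/(-12275) + 32351/(-4444) = (4/33 - 1957/(253*3) - (76*(1/3))**2/33)*(-1/12275) + 32351*(-1/4444) = (4/33 - 103/1012*76/3 - (76/3)**2/33)*(-1/12275) - 2941/404 = (4/33 - 1957/759 - 1/33*5776/9)*(-1/12275) - 2941/404 = (4/33 - 1957/759 - 5776/297)*(-1/12275) - 2941/404 = -13603/621*(-1/12275) - 2941/404 = 13603/7622775 - 2941/404 = -22413085663/3079601100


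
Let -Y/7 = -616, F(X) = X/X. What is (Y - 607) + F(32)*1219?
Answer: 4924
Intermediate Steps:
F(X) = 1
Y = 4312 (Y = -7*(-616) = 4312)
(Y - 607) + F(32)*1219 = (4312 - 607) + 1*1219 = 3705 + 1219 = 4924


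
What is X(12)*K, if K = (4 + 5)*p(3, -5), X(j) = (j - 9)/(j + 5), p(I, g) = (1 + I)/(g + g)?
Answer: -54/85 ≈ -0.63529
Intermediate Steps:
p(I, g) = (1 + I)/(2*g) (p(I, g) = (1 + I)/((2*g)) = (1 + I)*(1/(2*g)) = (1 + I)/(2*g))
X(j) = (-9 + j)/(5 + j)
K = -18/5 (K = (4 + 5)*((½)*(1 + 3)/(-5)) = 9*((½)*(-⅕)*4) = 9*(-⅖) = -18/5 ≈ -3.6000)
X(12)*K = ((-9 + 12)/(5 + 12))*(-18/5) = (3/17)*(-18/5) = -54/85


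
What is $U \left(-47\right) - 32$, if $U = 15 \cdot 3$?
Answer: $-2147$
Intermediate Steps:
$U = 45$
$U \left(-47\right) - 32 = 45 \left(-47\right) - 32 = -2115 - 32 = -2147$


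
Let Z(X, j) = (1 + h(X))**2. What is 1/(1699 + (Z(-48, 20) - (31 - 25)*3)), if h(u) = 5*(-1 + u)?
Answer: 1/61217 ≈ 1.6335e-5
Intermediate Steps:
h(u) = -5 + 5*u
Z(X, j) = (-4 + 5*X)**2 (Z(X, j) = (1 + (-5 + 5*X))**2 = (-4 + 5*X)**2)
1/(1699 + (Z(-48, 20) - (31 - 25)*3)) = 1/(1699 + ((-4 + 5*(-48))**2 - (31 - 25)*3)) = 1/(1699 + ((-4 - 240)**2 - 6*3)) = 1/(1699 + ((-244)**2 - 1*18)) = 1/(1699 + (59536 - 18)) = 1/(1699 + 59518) = 1/61217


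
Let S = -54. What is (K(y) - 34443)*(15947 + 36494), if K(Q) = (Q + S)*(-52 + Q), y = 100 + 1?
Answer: -1685453740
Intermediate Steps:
y = 101
K(Q) = (-54 + Q)*(-52 + Q) (K(Q) = (Q - 54)*(-52 + Q) = (-54 + Q)*(-52 + Q))
(K(y) - 34443)*(15947 + 36494) = ((2808 + 101² - 106*101) - 34443)*(15947 + 36494) = ((2808 + 10201 - 10706) - 34443)*52441 = (2303 - 34443)*52441 = -32140*52441 = -1685453740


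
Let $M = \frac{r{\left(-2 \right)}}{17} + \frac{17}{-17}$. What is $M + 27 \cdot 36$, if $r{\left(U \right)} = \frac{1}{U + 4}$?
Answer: $\frac{33015}{34} \approx 971.03$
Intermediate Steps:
$r{\left(U \right)} = \frac{1}{4 + U}$
$M = - \frac{33}{34}$ ($M = \frac{1}{\left(4 - 2\right) 17} + \frac{17}{-17} = \frac{1}{2} \cdot \frac{1}{17} + 17 \left(- \frac{1}{17}\right) = \frac{1}{2} \cdot \frac{1}{17} - 1 = \frac{1}{34} - 1 = - \frac{33}{34} \approx -0.97059$)
$M + 27 \cdot 36 = - \frac{33}{34} + 27 \cdot 36 = - \frac{33}{34} + 972 = \frac{33015}{34}$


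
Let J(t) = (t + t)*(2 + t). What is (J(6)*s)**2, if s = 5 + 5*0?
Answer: 230400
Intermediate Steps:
s = 5 (s = 5 + 0 = 5)
J(t) = 2*t*(2 + t) (J(t) = (2*t)*(2 + t) = 2*t*(2 + t))
(J(6)*s)**2 = ((2*6*(2 + 6))*5)**2 = ((2*6*8)*5)**2 = (96*5)**2 = 480**2 = 230400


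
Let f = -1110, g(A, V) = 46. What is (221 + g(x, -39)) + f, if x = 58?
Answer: -843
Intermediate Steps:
(221 + g(x, -39)) + f = (221 + 46) - 1110 = 267 - 1110 = -843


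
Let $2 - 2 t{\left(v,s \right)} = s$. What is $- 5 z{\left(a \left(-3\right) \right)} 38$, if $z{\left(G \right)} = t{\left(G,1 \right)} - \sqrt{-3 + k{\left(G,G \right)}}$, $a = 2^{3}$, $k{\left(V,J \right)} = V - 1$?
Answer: $-95 + 380 i \sqrt{7} \approx -95.0 + 1005.4 i$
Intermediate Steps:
$t{\left(v,s \right)} = 1 - \frac{s}{2}$
$k{\left(V,J \right)} = -1 + V$
$a = 8$
$z{\left(G \right)} = \frac{1}{2} - \sqrt{-4 + G}$ ($z{\left(G \right)} = \left(1 - \frac{1}{2}\right) - \sqrt{-3 + \left(-1 + G\right)} = \left(1 - \frac{1}{2}\right) - \sqrt{-4 + G} = \frac{1}{2} - \sqrt{-4 + G}$)
$- 5 z{\left(a \left(-3\right) \right)} 38 = - 5 \left(\frac{1}{2} - \sqrt{-4 + 8 \left(-3\right)}\right) 38 = - 5 \left(\frac{1}{2} - \sqrt{-4 - 24}\right) 38 = - 5 \left(\frac{1}{2} - \sqrt{-28}\right) 38 = - 5 \left(\frac{1}{2} - 2 i \sqrt{7}\right) 38 = \left(- \frac{5}{2} + 10 i \sqrt{7}\right) 38 = -95 + 380 i \sqrt{7}$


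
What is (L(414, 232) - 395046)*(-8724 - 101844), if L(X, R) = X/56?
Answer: 305750401002/7 ≈ 4.3679e+10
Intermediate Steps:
L(X, R) = X/56 (L(X, R) = X*(1/56) = X/56)
(L(414, 232) - 395046)*(-8724 - 101844) = ((1/56)*414 - 395046)*(-8724 - 101844) = (207/28 - 395046)*(-110568) = -11061081/28*(-110568) = 305750401002/7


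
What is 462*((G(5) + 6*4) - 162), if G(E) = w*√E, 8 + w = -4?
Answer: -63756 - 5544*√5 ≈ -76153.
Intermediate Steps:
w = -12 (w = -8 - 4 = -12)
G(E) = -12*√E
462*((G(5) + 6*4) - 162) = 462*((-12*√5 + 6*4) - 162) = 462*((-12*√5 + 24) - 162) = 462*((24 - 12*√5) - 162) = 462*(-138 - 12*√5) = -63756 - 5544*√5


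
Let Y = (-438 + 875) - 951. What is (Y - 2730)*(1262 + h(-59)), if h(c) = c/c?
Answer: -4097172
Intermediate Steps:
Y = -514 (Y = 437 - 951 = -514)
h(c) = 1
(Y - 2730)*(1262 + h(-59)) = (-514 - 2730)*(1262 + 1) = -3244*1263 = -4097172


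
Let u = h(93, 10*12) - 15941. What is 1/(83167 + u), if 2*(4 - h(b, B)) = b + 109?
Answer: 1/67129 ≈ 1.4897e-5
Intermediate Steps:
h(b, B) = -101/2 - b/2 (h(b, B) = 4 - (b + 109)/2 = 4 - (109 + b)/2 = 4 + (-109/2 - b/2) = -101/2 - b/2)
u = -16038 (u = (-101/2 - ½*93) - 15941 = (-101/2 - 93/2) - 15941 = -97 - 15941 = -16038)
1/(83167 + u) = 1/(83167 - 16038) = 1/67129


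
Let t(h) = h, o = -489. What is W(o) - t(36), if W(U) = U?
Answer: -525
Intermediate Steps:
W(o) - t(36) = -489 - 1*36 = -489 - 36 = -525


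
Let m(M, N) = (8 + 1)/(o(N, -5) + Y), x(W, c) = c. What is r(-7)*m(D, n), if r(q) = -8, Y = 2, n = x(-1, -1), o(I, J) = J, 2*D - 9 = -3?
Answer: 24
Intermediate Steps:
D = 3 (D = 9/2 + (½)*(-3) = 9/2 - 3/2 = 3)
n = -1
m(M, N) = -3 (m(M, N) = (8 + 1)/(-5 + 2) = 9/(-3) = 9*(-⅓) = -3)
r(-7)*m(D, n) = -8*(-3) = 24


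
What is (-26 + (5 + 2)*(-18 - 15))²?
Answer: 66049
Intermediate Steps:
(-26 + (5 + 2)*(-18 - 15))² = (-26 + 7*(-33))² = (-26 - 231)² = (-257)² = 66049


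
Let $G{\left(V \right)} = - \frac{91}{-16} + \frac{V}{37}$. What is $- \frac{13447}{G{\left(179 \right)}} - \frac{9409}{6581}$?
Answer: $- \frac{52447494023}{41006211} \approx -1279.0$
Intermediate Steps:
$G{\left(V \right)} = \frac{91}{16} + \frac{V}{37}$ ($G{\left(V \right)} = \left(-91\right) \left(- \frac{1}{16}\right) + V \frac{1}{37} = \frac{91}{16} + \frac{V}{37}$)
$- \frac{13447}{G{\left(179 \right)}} - \frac{9409}{6581} = - \frac{13447}{\frac{91}{16} + \frac{1}{37} \cdot 179} - \frac{9409}{6581} = - \frac{13447}{\frac{91}{16} + \frac{179}{37}} - \frac{9409}{6581} = - \frac{13447}{\frac{6231}{592}} - \frac{9409}{6581} = \left(-13447\right) \frac{592}{6231} - \frac{9409}{6581} = - \frac{7960624}{6231} - \frac{9409}{6581} = - \frac{52447494023}{41006211}$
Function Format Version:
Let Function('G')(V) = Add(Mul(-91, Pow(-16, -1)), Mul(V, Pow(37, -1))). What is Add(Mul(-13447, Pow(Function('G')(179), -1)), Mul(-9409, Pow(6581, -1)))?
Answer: Rational(-52447494023, 41006211) ≈ -1279.0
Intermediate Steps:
Function('G')(V) = Add(Rational(91, 16), Mul(Rational(1, 37), V)) (Function('G')(V) = Add(Mul(-91, Rational(-1, 16)), Mul(V, Rational(1, 37))) = Add(Rational(91, 16), Mul(Rational(1, 37), V)))
Add(Mul(-13447, Pow(Function('G')(179), -1)), Mul(-9409, Pow(6581, -1))) = Add(Mul(-13447, Pow(Add(Rational(91, 16), Mul(Rational(1, 37), 179)), -1)), Mul(-9409, Pow(6581, -1))) = Add(Mul(-13447, Pow(Add(Rational(91, 16), Rational(179, 37)), -1)), Mul(-9409, Rational(1, 6581))) = Add(Mul(-13447, Pow(Rational(6231, 592), -1)), Rational(-9409, 6581)) = Add(Mul(-13447, Rational(592, 6231)), Rational(-9409, 6581)) = Add(Rational(-7960624, 6231), Rational(-9409, 6581)) = Rational(-52447494023, 41006211)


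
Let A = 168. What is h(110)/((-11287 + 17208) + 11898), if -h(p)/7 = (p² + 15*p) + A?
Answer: -97426/17819 ≈ -5.4675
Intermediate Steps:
h(p) = -1176 - 105*p - 7*p² (h(p) = -7*((p² + 15*p) + 168) = -7*(168 + p² + 15*p) = -1176 - 105*p - 7*p²)
h(110)/((-11287 + 17208) + 11898) = (-1176 - 105*110 - 7*110²)/((-11287 + 17208) + 11898) = (-1176 - 11550 - 7*12100)/(5921 + 11898) = (-1176 - 11550 - 84700)/17819 = -97426*1/17819 = -97426/17819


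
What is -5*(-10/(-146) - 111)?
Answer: 40490/73 ≈ 554.66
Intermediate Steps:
-5*(-10/(-146) - 111) = -5*(-10*(-1/146) - 111) = -5*(5/73 - 111) = -5*(-8098/73) = 40490/73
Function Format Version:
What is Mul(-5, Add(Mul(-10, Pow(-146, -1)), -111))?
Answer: Rational(40490, 73) ≈ 554.66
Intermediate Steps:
Mul(-5, Add(Mul(-10, Pow(-146, -1)), -111)) = Mul(-5, Add(Mul(-10, Rational(-1, 146)), -111)) = Mul(-5, Add(Rational(5, 73), -111)) = Mul(-5, Rational(-8098, 73)) = Rational(40490, 73)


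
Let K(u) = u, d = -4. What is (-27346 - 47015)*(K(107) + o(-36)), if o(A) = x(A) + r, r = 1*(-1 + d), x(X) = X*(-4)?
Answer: -18292806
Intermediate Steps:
x(X) = -4*X
r = -5 (r = 1*(-1 - 4) = 1*(-5) = -5)
o(A) = -5 - 4*A (o(A) = -4*A - 5 = -5 - 4*A)
(-27346 - 47015)*(K(107) + o(-36)) = (-27346 - 47015)*(107 + (-5 - 4*(-36))) = -74361*(107 + (-5 + 144)) = -74361*(107 + 139) = -74361*246 = -18292806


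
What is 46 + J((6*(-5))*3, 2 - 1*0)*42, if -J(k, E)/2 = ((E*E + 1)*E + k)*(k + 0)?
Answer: -604754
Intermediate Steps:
J(k, E) = -2*k*(k + E*(1 + E**2)) (J(k, E) = -2*((E*E + 1)*E + k)*(k + 0) = -2*((E**2 + 1)*E + k)*k = -2*((1 + E**2)*E + k)*k = -2*(E*(1 + E**2) + k)*k = -2*(k + E*(1 + E**2))*k = -2*k*(k + E*(1 + E**2)))
46 + J((6*(-5))*3, 2 - 1*0)*42 = 46 - 2*(6*(-5))*3*((2 - 1*0) + (6*(-5))*3 + (2 - 1*0)**3)*42 = 46 - 2*(-30*3)*((2 + 0) - 30*3 + (2 + 0)**3)*42 = 46 - 2*(-90)*(2 - 90 + 2**3)*42 = 46 - 2*(-90)*(2 - 90 + 8)*42 = 46 - 2*(-90)*(-80)*42 = 46 - 14400*42 = 46 - 604800 = -604754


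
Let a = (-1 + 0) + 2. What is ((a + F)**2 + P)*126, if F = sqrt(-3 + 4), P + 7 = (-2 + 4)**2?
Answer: 126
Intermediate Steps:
a = 1 (a = -1 + 2 = 1)
P = -3 (P = -7 + (-2 + 4)**2 = -7 + 2**2 = -7 + 4 = -3)
F = 1 (F = sqrt(1) = 1)
((a + F)**2 + P)*126 = ((1 + 1)**2 - 3)*126 = (2**2 - 3)*126 = (4 - 3)*126 = 1*126 = 126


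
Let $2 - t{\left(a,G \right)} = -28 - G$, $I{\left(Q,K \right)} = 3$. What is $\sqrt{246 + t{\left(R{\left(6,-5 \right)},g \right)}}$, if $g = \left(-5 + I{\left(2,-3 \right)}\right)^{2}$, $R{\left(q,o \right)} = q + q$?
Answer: $2 \sqrt{70} \approx 16.733$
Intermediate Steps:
$R{\left(q,o \right)} = 2 q$
$g = 4$ ($g = \left(-5 + 3\right)^{2} = \left(-2\right)^{2} = 4$)
$t{\left(a,G \right)} = 30 + G$ ($t{\left(a,G \right)} = 2 - \left(-28 - G\right) = 2 + \left(28 + G\right) = 30 + G$)
$\sqrt{246 + t{\left(R{\left(6,-5 \right)},g \right)}} = \sqrt{246 + \left(30 + 4\right)} = \sqrt{246 + 34} = \sqrt{280} = 2 \sqrt{70}$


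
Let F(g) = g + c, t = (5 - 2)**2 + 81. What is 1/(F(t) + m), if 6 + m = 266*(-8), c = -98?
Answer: -1/2142 ≈ -0.00046685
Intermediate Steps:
t = 90 (t = 3**2 + 81 = 9 + 81 = 90)
F(g) = -98 + g (F(g) = g - 98 = -98 + g)
m = -2134 (m = -6 + 266*(-8) = -6 - 2128 = -2134)
1/(F(t) + m) = 1/((-98 + 90) - 2134) = 1/(-8 - 2134) = 1/(-2142) = -1/2142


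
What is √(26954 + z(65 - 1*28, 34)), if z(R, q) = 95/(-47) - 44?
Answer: 5*√2377589/47 ≈ 164.04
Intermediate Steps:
z(R, q) = -2163/47 (z(R, q) = 95*(-1/47) - 44 = -95/47 - 44 = -2163/47)
√(26954 + z(65 - 1*28, 34)) = √(26954 - 2163/47) = √(1264675/47) = 5*√2377589/47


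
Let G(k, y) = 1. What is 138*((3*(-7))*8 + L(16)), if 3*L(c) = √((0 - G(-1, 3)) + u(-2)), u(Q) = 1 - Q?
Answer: -23184 + 46*√2 ≈ -23119.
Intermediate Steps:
L(c) = √2/3 (L(c) = √((0 - 1*1) + (1 - 1*(-2)))/3 = √((0 - 1) + (1 + 2))/3 = √(-1 + 3)/3 = √2/3)
138*((3*(-7))*8 + L(16)) = 138*((3*(-7))*8 + √2/3) = 138*(-21*8 + √2/3) = 138*(-168 + √2/3) = -23184 + 46*√2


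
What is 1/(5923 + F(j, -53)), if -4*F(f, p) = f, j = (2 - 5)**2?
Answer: 4/23683 ≈ 0.00016890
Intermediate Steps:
j = 9 (j = (-3)**2 = 9)
F(f, p) = -f/4
1/(5923 + F(j, -53)) = 1/(5923 - 1/4*9) = 1/(5923 - 9/4) = 1/(23683/4) = 4/23683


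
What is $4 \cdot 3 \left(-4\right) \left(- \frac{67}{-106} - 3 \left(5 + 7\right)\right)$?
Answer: $\frac{89976}{53} \approx 1697.7$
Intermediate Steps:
$4 \cdot 3 \left(-4\right) \left(- \frac{67}{-106} - 3 \left(5 + 7\right)\right) = 12 \left(-4\right) \left(\left(-67\right) \left(- \frac{1}{106}\right) - 36\right) = - 48 \left(\frac{67}{106} - 36\right) = \left(-48\right) \left(- \frac{3749}{106}\right) = \frac{89976}{53}$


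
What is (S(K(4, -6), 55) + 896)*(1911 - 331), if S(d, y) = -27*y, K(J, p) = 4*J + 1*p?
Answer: -930620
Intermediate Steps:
K(J, p) = p + 4*J (K(J, p) = 4*J + p = p + 4*J)
(S(K(4, -6), 55) + 896)*(1911 - 331) = (-27*55 + 896)*(1911 - 331) = (-1485 + 896)*1580 = -589*1580 = -930620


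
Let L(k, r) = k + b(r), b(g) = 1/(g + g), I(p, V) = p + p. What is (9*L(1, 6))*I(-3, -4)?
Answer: -117/2 ≈ -58.500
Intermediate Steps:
I(p, V) = 2*p
b(g) = 1/(2*g)
L(k, r) = k + 1/(2*r)
(9*L(1, 6))*I(-3, -4) = (9*(1 + (½)/6))*(2*(-3)) = (9*(1 + (½)*(⅙)))*(-6) = (9*(1 + 1/12))*(-6) = (9*(13/12))*(-6) = (39/4)*(-6) = -117/2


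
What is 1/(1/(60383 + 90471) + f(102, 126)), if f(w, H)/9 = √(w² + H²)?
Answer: -150854/48442220296382879 + 1228874183064*√730/48442220296382879 ≈ 0.00068540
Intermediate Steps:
f(w, H) = 9*√(H² + w²) (f(w, H) = 9*√(w² + H²) = 9*√(H² + w²))
1/(1/(60383 + 90471) + f(102, 126)) = 1/(1/(60383 + 90471) + 9*√(126² + 102²)) = 1/(1/150854 + 9*√(15876 + 10404)) = 1/(1/150854 + 9*√26280) = 1/(1/150854 + 9*(6*√730)) = 1/(1/150854 + 54*√730)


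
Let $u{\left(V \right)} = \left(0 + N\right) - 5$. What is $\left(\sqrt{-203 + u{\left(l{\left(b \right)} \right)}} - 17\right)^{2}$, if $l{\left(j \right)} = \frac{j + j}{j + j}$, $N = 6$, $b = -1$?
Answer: $\left(17 - i \sqrt{202}\right)^{2} \approx 87.0 - 483.23 i$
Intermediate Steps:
$l{\left(j \right)} = 1$ ($l{\left(j \right)} = \frac{2 j}{2 j} = 2 j \frac{1}{2 j} = 1$)
$u{\left(V \right)} = 1$ ($u{\left(V \right)} = \left(0 + 6\right) - 5 = 6 - 5 = 1$)
$\left(\sqrt{-203 + u{\left(l{\left(b \right)} \right)}} - 17\right)^{2} = \left(\sqrt{-203 + 1} - 17\right)^{2} = \left(\sqrt{-202} - 17\right)^{2} = \left(i \sqrt{202} - 17\right)^{2} = \left(-17 + i \sqrt{202}\right)^{2}$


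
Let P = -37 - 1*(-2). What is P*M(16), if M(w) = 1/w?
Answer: -35/16 ≈ -2.1875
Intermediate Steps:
M(w) = 1/w
P = -35 (P = -37 + 2 = -35)
P*M(16) = -35/16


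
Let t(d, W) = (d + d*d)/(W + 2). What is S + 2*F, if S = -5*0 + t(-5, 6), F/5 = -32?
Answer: -635/2 ≈ -317.50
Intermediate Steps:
F = -160 (F = 5*(-32) = -160)
t(d, W) = (d + d²)/(2 + W)
S = 5/2 (S = -5*0 - 5*(1 - 5)/(2 + 6) = 0 - 5*(-4)/8 = 0 - 5*⅛*(-4) = 0 + 5/2 = 5/2 ≈ 2.5000)
S + 2*F = 5/2 + 2*(-160) = 5/2 - 320 = -635/2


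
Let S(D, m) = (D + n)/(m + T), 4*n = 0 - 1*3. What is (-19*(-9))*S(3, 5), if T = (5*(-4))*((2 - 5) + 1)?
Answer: 171/20 ≈ 8.5500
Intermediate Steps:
n = -3/4 (n = (0 - 1*3)/4 = (0 - 3)/4 = (1/4)*(-3) = -3/4 ≈ -0.75000)
T = 40 (T = -20*(-3 + 1) = -20*(-2) = 40)
S(D, m) = (-3/4 + D)/(40 + m) (S(D, m) = (D - 3/4)/(m + 40) = (-3/4 + D)/(40 + m))
(-19*(-9))*S(3, 5) = (-19*(-9))*((-3/4 + 3)/(40 + 5)) = 171*((9/4)/45) = 171*((1/45)*(9/4)) = 171*(1/20) = 171/20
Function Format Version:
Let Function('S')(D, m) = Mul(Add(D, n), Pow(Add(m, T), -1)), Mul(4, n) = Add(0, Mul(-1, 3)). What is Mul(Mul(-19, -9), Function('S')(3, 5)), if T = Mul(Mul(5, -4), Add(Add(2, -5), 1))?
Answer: Rational(171, 20) ≈ 8.5500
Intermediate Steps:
n = Rational(-3, 4) (n = Mul(Rational(1, 4), Add(0, Mul(-1, 3))) = Mul(Rational(1, 4), Add(0, -3)) = Mul(Rational(1, 4), -3) = Rational(-3, 4) ≈ -0.75000)
T = 40 (T = Mul(-20, Add(-3, 1)) = Mul(-20, -2) = 40)
Function('S')(D, m) = Mul(Pow(Add(40, m), -1), Add(Rational(-3, 4), D)) (Function('S')(D, m) = Mul(Add(D, Rational(-3, 4)), Pow(Add(m, 40), -1)) = Mul(Add(Rational(-3, 4), D), Pow(Add(40, m), -1)) = Mul(Pow(Add(40, m), -1), Add(Rational(-3, 4), D)))
Mul(Mul(-19, -9), Function('S')(3, 5)) = Mul(Mul(-19, -9), Mul(Pow(Add(40, 5), -1), Add(Rational(-3, 4), 3))) = Mul(171, Mul(Pow(45, -1), Rational(9, 4))) = Mul(171, Mul(Rational(1, 45), Rational(9, 4))) = Mul(171, Rational(1, 20)) = Rational(171, 20)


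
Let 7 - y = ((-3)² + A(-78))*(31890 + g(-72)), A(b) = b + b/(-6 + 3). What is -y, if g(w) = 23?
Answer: -1372266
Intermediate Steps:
A(b) = 2*b/3 (A(b) = b + b/(-3) = b - b/3 = 2*b/3)
y = 1372266 (y = 7 - ((-3)² + (⅔)*(-78))*(31890 + 23) = 7 - (9 - 52)*31913 = 7 - (-43)*31913 = 7 - 1*(-1372259) = 7 + 1372259 = 1372266)
-y = -1*1372266 = -1372266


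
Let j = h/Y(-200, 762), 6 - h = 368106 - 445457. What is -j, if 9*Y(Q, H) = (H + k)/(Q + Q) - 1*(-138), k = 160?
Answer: -19891800/3877 ≈ -5130.7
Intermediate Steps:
h = 77357 (h = 6 - (368106 - 445457) = 6 - 1*(-77351) = 6 + 77351 = 77357)
Y(Q, H) = 46/3 + (160 + H)/(18*Q) (Y(Q, H) = ((H + 160)/(Q + Q) - 1*(-138))/9 = ((160 + H)/((2*Q)) + 138)/9 = ((160 + H)*(1/(2*Q)) + 138)/9 = ((160 + H)/(2*Q) + 138)/9 = (138 + (160 + H)/(2*Q))/9 = 46/3 + (160 + H)/(18*Q))
j = 19891800/3877 (j = 77357/(((1/18)*(160 + 762 + 276*(-200))/(-200))) = 77357/(((1/18)*(-1/200)*(160 + 762 - 55200))) = 77357/(((1/18)*(-1/200)*(-54278))) = 77357/(27139/1800) = 77357*(1800/27139) = 19891800/3877 ≈ 5130.7)
-j = -1*19891800/3877 = -19891800/3877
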